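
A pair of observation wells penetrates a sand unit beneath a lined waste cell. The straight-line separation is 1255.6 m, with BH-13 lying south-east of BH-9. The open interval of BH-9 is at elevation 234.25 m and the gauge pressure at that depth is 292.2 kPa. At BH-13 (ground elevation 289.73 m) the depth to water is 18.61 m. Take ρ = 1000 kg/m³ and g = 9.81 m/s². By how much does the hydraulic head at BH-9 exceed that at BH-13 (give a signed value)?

Δh ≈ -7.08 m

Pressure head at BH-9: ψ = P/(ρg) = 292.2×1000 / (1000 × 9.81) = 29.79 m.
Total head at BH-9: h = z + ψ = 234.25 + 29.79 = 264.04 m.
Total head at BH-13: h = 289.73 − 18.61 = 271.12 m.
Head difference: h(BH-9) − h(BH-13) = 264.04 − 271.12 = -7.08 m.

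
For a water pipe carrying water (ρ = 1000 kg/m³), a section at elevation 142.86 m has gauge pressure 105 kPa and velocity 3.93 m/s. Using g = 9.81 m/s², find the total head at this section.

h ≈ 154.35 m

Pressure head ψ = P/(ρg) = 105×1000 / (1000 × 9.81) = 10.70 m.
Velocity head = v²/(2g) = 3.93² / (2 × 9.81) = 0.787 m.
h = z + ψ + v²/(2g) = 142.86 + 10.70 + 0.787 = 154.35 m.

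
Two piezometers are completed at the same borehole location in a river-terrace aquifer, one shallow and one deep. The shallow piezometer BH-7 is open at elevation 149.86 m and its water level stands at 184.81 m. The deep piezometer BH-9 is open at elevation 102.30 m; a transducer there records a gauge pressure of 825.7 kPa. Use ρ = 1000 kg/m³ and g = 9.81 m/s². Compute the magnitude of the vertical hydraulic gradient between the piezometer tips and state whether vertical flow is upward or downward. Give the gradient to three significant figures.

Total head at BH-7: h = 184.81 m (water level in the standpipe).
Pressure head at BH-9: ψ = P/(ρg) = 825.7×1000 / (1000 × 9.81) = 84.17 m.
Total head at BH-9: h = z + ψ = 102.30 + 84.17 = 186.47 m.
Δh = h(BH-7) − h(BH-9) = 184.81 − 186.47 = -1.66 m.
Vertical separation Δz = 149.86 − 102.30 = 47.56 m.
|i_v| = |Δh| / Δz = 1.66 / 47.56 = 0.0349.
Head is higher in the deep piezometer, so vertical flow is upward (discharge condition).

|i_v| ≈ 0.0349; vertical flow is upward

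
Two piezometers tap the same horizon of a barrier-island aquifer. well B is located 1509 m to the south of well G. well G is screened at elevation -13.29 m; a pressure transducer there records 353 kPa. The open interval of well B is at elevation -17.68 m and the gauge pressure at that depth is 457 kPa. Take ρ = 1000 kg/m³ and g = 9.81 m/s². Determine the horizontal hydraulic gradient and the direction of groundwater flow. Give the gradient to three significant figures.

i ≈ 0.00412; groundwater flows toward the north

Pressure head at well G: ψ = P/(ρg) = 353×1000 / (1000 × 9.81) = 35.98 m.
Total head at well G: h = z + ψ = -13.29 + 35.98 = 22.69 m.
Pressure head at well B: ψ = P/(ρg) = 457×1000 / (1000 × 9.81) = 46.59 m.
Total head at well B: h = z + ψ = -17.68 + 46.59 = 28.91 m.
Head difference: h(well G) − h(well B) = 22.69 − 28.91 = -6.22 m.
Hydraulic gradient: i = |Δh| / L = 6.22 / 1509 = 0.00412.
Flow is from higher to lower head: from well B toward well G, i.e. toward the north.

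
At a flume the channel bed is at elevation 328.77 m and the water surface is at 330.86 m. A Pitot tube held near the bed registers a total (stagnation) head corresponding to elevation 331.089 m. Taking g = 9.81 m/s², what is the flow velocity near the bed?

v ≈ 2.12 m/s

Near the bed, under hydrostatic conditions, the piezometric head (z + ψ) equals the free-surface elevation, 330.86 m.
Velocity head = total − piezometric = 331.089 − 330.86 = 0.229 m.
v = √(2g·h_v) = √(2 × 9.81 × 0.229) = 2.12 m/s.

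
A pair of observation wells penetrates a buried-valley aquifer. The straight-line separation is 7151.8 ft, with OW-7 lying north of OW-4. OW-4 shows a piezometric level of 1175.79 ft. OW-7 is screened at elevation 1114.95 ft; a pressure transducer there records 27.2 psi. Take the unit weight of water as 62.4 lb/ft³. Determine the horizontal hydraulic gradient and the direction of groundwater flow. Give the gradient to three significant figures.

i ≈ 0.000270; groundwater flows toward the south

Total head at OW-4: h = 1175.79 ft (water level in the piezometer is the total head).
Pressure head at OW-7: ψ = 144·P/γ = 144 × 27.2 / 62.4 = 62.77 ft.
Total head at OW-7: h = z + ψ = 1114.95 + 62.77 = 1177.72 ft.
Head difference: h(OW-4) − h(OW-7) = 1175.79 − 1177.72 = -1.93 ft.
Hydraulic gradient: i = |Δh| / L = 1.93 / 7151.8 = 0.000270.
Flow is from higher to lower head: from OW-7 toward OW-4, i.e. toward the south.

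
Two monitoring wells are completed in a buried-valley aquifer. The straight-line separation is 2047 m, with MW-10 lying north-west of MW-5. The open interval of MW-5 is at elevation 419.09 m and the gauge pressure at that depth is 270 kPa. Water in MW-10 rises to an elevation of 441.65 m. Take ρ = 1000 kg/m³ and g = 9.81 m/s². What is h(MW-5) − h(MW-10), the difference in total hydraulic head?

Pressure head at MW-5: ψ = P/(ρg) = 270×1000 / (1000 × 9.81) = 27.52 m.
Total head at MW-5: h = z + ψ = 419.09 + 27.52 = 446.61 m.
Total head at MW-10: h = 441.65 m (water level in the piezometer is the total head).
Head difference: h(MW-5) − h(MW-10) = 446.61 − 441.65 = 4.96 m.

Δh ≈ 4.96 m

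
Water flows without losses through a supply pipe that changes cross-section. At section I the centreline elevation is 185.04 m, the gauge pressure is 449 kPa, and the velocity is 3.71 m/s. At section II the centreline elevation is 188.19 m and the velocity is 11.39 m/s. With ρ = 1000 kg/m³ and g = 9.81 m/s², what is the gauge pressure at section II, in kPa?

P₂ ≈ 360 kPa

Pressure head at I: ψ₁ = P₁/(ρg) = 449×1000 / (1000 × 9.81) = 45.77 m.
Velocity heads: v₁²/2g = 3.71²/19.62 = 0.702 m; v₂²/2g = 11.39²/19.62 = 6.612 m.
Total head H = z₁ + ψ₁ + v₁²/2g = 185.04 + 45.77 + 0.702 = 231.51 m.
ψ₂ = H − z₂ − v₂²/2g = 231.51 − 188.19 − 6.612 = 36.71 m.
P₂ = ρgψ₂ = 1000 × 9.81 × 36.71 ≈ 360 kPa.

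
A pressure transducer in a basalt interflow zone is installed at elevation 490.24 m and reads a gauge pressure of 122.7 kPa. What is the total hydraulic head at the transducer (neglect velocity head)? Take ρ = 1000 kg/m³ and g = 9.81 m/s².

ψ = P/(ρg) = 122.7×1000 / (1000 × 9.81) = 12.51 m.
h = z + ψ = 490.24 + 12.51 = 502.75 m.

h ≈ 502.75 m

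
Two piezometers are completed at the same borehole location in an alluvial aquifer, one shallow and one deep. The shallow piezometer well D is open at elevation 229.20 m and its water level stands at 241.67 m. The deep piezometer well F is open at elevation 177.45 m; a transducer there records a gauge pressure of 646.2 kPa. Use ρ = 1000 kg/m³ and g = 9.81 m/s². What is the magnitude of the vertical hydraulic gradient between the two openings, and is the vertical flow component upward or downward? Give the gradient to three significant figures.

|i_v| ≈ 0.0319; vertical flow is upward

Total head at well D: h = 241.67 m (water level in the standpipe).
Pressure head at well F: ψ = P/(ρg) = 646.2×1000 / (1000 × 9.81) = 65.87 m.
Total head at well F: h = z + ψ = 177.45 + 65.87 = 243.32 m.
Δh = h(well D) − h(well F) = 241.67 − 243.32 = -1.65 m.
Vertical separation Δz = 229.20 − 177.45 = 51.75 m.
|i_v| = |Δh| / Δz = 1.65 / 51.75 = 0.0319.
Head is higher in the deep piezometer, so vertical flow is upward (discharge condition).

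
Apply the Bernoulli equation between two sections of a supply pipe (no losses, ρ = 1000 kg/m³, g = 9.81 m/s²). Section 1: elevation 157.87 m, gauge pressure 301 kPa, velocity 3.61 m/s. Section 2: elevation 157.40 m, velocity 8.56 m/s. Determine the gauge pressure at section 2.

Pressure head at 1: ψ₁ = P₁/(ρg) = 301×1000 / (1000 × 9.81) = 30.68 m.
Velocity heads: v₁²/2g = 3.61²/19.62 = 0.664 m; v₂²/2g = 8.56²/19.62 = 3.735 m.
Total head H = z₁ + ψ₁ + v₁²/2g = 157.87 + 30.68 + 0.664 = 189.21 m.
ψ₂ = H − z₂ − v₂²/2g = 189.21 − 157.40 − 3.735 = 28.08 m.
P₂ = ρgψ₂ = 1000 × 9.81 × 28.08 ≈ 275 kPa.

P₂ ≈ 275 kPa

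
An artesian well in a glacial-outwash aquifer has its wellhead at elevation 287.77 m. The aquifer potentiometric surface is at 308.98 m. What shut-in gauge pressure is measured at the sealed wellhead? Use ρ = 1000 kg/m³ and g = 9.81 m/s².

P ≈ 208 kPa

Head above the cap: Δh = 308.98 − 287.77 = 21.21 m.
P = ρgΔh = 1000 × 9.81 × 21.21 = 208070 Pa ≈ 208 kPa.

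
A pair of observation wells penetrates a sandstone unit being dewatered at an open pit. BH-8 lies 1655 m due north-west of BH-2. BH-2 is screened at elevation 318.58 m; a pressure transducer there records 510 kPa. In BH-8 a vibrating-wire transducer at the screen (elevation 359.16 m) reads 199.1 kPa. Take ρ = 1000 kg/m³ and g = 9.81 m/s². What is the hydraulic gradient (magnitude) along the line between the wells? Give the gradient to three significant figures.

i ≈ 0.00537

Pressure head at BH-2: ψ = P/(ρg) = 510×1000 / (1000 × 9.81) = 51.99 m.
Total head at BH-2: h = z + ψ = 318.58 + 51.99 = 370.57 m.
Pressure head at BH-8: ψ = P/(ρg) = 199.1×1000 / (1000 × 9.81) = 20.30 m.
Total head at BH-8: h = z + ψ = 359.16 + 20.30 = 379.46 m.
Head difference: h(BH-2) − h(BH-8) = 370.57 − 379.46 = -8.89 m.
Hydraulic gradient: i = |Δh| / L = 8.89 / 1655 = 0.00537.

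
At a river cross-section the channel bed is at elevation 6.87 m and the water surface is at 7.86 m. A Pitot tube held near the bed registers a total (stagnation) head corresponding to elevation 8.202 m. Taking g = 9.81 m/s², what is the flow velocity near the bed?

v ≈ 2.59 m/s

Near the bed, under hydrostatic conditions, the piezometric head (z + ψ) equals the free-surface elevation, 7.86 m.
Velocity head = total − piezometric = 8.202 − 7.86 = 0.342 m.
v = √(2g·h_v) = √(2 × 9.81 × 0.342) = 2.59 m/s.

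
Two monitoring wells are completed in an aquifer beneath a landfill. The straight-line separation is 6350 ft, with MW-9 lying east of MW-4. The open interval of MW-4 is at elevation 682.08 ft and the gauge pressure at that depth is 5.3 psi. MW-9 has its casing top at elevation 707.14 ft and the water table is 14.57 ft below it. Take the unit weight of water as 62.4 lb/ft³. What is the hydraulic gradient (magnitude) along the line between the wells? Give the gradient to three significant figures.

i ≈ 0.000274

Pressure head at MW-4: ψ = 144·P/γ = 144 × 5.3 / 62.4 = 12.23 ft.
Total head at MW-4: h = z + ψ = 682.08 + 12.23 = 694.31 ft.
Total head at MW-9: h = 707.14 − 14.57 = 692.57 ft.
Head difference: h(MW-4) − h(MW-9) = 694.31 − 692.57 = 1.74 ft.
Hydraulic gradient: i = |Δh| / L = 1.74 / 6350 = 0.000274.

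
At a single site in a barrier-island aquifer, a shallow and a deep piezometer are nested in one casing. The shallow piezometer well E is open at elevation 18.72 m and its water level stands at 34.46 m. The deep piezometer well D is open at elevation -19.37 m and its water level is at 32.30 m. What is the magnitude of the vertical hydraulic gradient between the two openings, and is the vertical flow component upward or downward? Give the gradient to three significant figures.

Total head at well E: h = 34.46 m (water level in the standpipe).
Total head at well D: h = 32.30 m.
Δh = h(well E) − h(well D) = 34.46 − 32.30 = 2.16 m.
Vertical separation Δz = 18.72 − (-19.37) = 38.09 m.
|i_v| = |Δh| / Δz = 2.16 / 38.09 = 0.0567.
Head is higher in the shallow piezometer, so vertical flow is downward (recharge condition).

|i_v| ≈ 0.0567; vertical flow is downward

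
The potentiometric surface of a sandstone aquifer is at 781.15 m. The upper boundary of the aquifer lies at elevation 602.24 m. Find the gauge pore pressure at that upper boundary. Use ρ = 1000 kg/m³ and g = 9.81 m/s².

P ≈ 1760 kPa

Pressure head at the aquifer top: ψ = h − z = 781.15 − 602.24 = 178.91 m.
P = ρgψ = 1000 × 9.81 × 178.91 = 1755107 Pa ≈ 1760 kPa.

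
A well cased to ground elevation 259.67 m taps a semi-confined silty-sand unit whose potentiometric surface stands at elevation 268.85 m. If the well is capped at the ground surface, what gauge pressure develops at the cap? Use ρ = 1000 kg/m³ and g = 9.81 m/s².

P ≈ 90.1 kPa

Head above the cap: Δh = 268.85 − 259.67 = 9.18 m.
P = ρgΔh = 1000 × 9.81 × 9.18 = 90056 Pa ≈ 90.1 kPa.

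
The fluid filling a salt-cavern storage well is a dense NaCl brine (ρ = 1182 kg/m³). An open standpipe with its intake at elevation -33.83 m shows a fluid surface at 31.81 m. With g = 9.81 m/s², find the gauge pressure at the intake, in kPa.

Pressure head ψ = h − z = 31.81 − (-33.83) = 65.64 m.
P = ρgψ = 1182 × 9.81 × 65.64 = 761123 Pa ≈ 761 kPa.

P ≈ 761 kPa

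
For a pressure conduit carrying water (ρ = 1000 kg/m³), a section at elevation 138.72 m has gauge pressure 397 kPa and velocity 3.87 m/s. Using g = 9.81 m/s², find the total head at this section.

h ≈ 179.95 m

Pressure head ψ = P/(ρg) = 397×1000 / (1000 × 9.81) = 40.47 m.
Velocity head = v²/(2g) = 3.87² / (2 × 9.81) = 0.763 m.
h = z + ψ + v²/(2g) = 138.72 + 40.47 + 0.763 = 179.95 m.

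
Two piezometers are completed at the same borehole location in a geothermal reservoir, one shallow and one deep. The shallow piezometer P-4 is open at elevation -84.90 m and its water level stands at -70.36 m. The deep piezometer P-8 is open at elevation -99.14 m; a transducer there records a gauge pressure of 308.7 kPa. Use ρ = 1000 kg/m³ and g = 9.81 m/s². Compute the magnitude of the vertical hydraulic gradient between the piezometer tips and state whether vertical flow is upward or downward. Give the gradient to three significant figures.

|i_v| ≈ 0.189; vertical flow is upward

Total head at P-4: h = -70.36 m (water level in the standpipe).
Pressure head at P-8: ψ = P/(ρg) = 308.7×1000 / (1000 × 9.81) = 31.47 m.
Total head at P-8: h = z + ψ = -99.14 + 31.47 = -67.67 m.
Δh = h(P-4) − h(P-8) = -70.36 − (-67.67) = -2.69 m.
Vertical separation Δz = -84.90 − (-99.14) = 14.24 m.
|i_v| = |Δh| / Δz = 2.69 / 14.24 = 0.189.
Head is higher in the deep piezometer, so vertical flow is upward (discharge condition).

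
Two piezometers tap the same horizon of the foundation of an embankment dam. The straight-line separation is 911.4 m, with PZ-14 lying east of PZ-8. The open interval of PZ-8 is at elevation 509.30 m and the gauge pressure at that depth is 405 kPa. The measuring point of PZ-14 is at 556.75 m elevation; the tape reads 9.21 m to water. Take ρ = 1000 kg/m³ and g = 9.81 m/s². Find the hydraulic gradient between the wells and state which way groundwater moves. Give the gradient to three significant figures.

Pressure head at PZ-8: ψ = P/(ρg) = 405×1000 / (1000 × 9.81) = 41.28 m.
Total head at PZ-8: h = z + ψ = 509.30 + 41.28 = 550.58 m.
Total head at PZ-14: h = 556.75 − 9.21 = 547.54 m.
Head difference: h(PZ-8) − h(PZ-14) = 550.58 − 547.54 = 3.04 m.
Hydraulic gradient: i = |Δh| / L = 3.04 / 911.4 = 0.00334.
Flow is from higher to lower head: from PZ-8 toward PZ-14, i.e. toward the east.

i ≈ 0.00334; groundwater flows toward the east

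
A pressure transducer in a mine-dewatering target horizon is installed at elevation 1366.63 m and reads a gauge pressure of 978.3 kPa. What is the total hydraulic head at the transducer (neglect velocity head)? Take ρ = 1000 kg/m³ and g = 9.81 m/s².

ψ = P/(ρg) = 978.3×1000 / (1000 × 9.81) = 99.72 m.
h = z + ψ = 1366.63 + 99.72 = 1466.35 m.

h ≈ 1466.35 m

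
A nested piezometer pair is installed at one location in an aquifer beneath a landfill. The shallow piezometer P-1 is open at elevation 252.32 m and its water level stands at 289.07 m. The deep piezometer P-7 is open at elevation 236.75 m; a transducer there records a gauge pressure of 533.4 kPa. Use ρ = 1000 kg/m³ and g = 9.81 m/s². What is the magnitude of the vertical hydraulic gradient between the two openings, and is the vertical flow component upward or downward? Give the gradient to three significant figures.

Total head at P-1: h = 289.07 m (water level in the standpipe).
Pressure head at P-7: ψ = P/(ρg) = 533.4×1000 / (1000 × 9.81) = 54.37 m.
Total head at P-7: h = z + ψ = 236.75 + 54.37 = 291.12 m.
Δh = h(P-1) − h(P-7) = 289.07 − 291.12 = -2.05 m.
Vertical separation Δz = 252.32 − 236.75 = 15.57 m.
|i_v| = |Δh| / Δz = 2.05 / 15.57 = 0.132.
Head is higher in the deep piezometer, so vertical flow is upward (discharge condition).

|i_v| ≈ 0.132; vertical flow is upward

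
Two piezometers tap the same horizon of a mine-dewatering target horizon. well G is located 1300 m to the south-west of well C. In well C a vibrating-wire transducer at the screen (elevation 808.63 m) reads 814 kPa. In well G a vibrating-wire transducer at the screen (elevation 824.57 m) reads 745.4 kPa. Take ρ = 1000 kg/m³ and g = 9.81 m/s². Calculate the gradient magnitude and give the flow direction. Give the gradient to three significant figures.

i ≈ 0.00688; groundwater flows toward the north-east

Pressure head at well C: ψ = P/(ρg) = 814×1000 / (1000 × 9.81) = 82.98 m.
Total head at well C: h = z + ψ = 808.63 + 82.98 = 891.61 m.
Pressure head at well G: ψ = P/(ρg) = 745.4×1000 / (1000 × 9.81) = 75.98 m.
Total head at well G: h = z + ψ = 824.57 + 75.98 = 900.55 m.
Head difference: h(well C) − h(well G) = 891.61 − 900.55 = -8.94 m.
Hydraulic gradient: i = |Δh| / L = 8.94 / 1300 = 0.00688.
Flow is from higher to lower head: from well G toward well C, i.e. toward the north-east.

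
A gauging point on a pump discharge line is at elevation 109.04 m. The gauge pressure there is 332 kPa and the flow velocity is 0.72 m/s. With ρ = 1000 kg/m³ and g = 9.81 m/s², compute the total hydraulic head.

Pressure head ψ = P/(ρg) = 332×1000 / (1000 × 9.81) = 33.84 m.
Velocity head = v²/(2g) = 0.72² / (2 × 9.81) = 0.026 m.
h = z + ψ + v²/(2g) = 109.04 + 33.84 + 0.026 = 142.91 m.

h ≈ 142.91 m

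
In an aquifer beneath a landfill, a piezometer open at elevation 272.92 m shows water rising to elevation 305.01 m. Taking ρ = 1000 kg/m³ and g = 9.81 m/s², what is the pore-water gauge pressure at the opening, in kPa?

P ≈ 315 kPa

Pressure head ψ = h − z = 305.01 − 272.92 = 32.09 m.
P = ρgψ = 1000 × 9.81 × 32.09 = 314803 Pa ≈ 315 kPa.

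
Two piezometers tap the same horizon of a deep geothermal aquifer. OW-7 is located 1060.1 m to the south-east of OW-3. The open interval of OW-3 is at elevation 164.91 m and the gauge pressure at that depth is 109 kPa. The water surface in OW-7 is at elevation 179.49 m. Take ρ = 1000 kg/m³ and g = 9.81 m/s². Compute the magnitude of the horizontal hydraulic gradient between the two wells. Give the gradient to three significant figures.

i ≈ 0.00327

Pressure head at OW-3: ψ = P/(ρg) = 109×1000 / (1000 × 9.81) = 11.11 m.
Total head at OW-3: h = z + ψ = 164.91 + 11.11 = 176.02 m.
Total head at OW-7: h = 179.49 m (water level in the piezometer is the total head).
Head difference: h(OW-3) − h(OW-7) = 176.02 − 179.49 = -3.47 m.
Hydraulic gradient: i = |Δh| / L = 3.47 / 1060.1 = 0.00327.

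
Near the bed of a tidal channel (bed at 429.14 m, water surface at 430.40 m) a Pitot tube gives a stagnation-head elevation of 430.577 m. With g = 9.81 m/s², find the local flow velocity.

v ≈ 1.86 m/s

Near the bed, under hydrostatic conditions, the piezometric head (z + ψ) equals the free-surface elevation, 430.40 m.
Velocity head = total − piezometric = 430.577 − 430.40 = 0.177 m.
v = √(2g·h_v) = √(2 × 9.81 × 0.177) = 1.86 m/s.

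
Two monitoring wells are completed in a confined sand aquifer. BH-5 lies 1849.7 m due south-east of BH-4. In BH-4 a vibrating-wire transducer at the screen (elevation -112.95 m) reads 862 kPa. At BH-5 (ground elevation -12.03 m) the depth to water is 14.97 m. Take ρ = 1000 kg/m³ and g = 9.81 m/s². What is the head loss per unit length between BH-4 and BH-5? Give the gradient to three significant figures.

i ≈ 0.00104 m/m

Pressure head at BH-4: ψ = P/(ρg) = 862×1000 / (1000 × 9.81) = 87.87 m.
Total head at BH-4: h = z + ψ = -112.95 + 87.87 = -25.08 m.
Total head at BH-5: h = -12.03 − 14.97 = -27.00 m.
Head difference: h(BH-4) − h(BH-5) = -25.08 − (-27.00) = 1.92 m.
Hydraulic gradient: i = |Δh| / L = 1.92 / 1849.7 = 0.00104.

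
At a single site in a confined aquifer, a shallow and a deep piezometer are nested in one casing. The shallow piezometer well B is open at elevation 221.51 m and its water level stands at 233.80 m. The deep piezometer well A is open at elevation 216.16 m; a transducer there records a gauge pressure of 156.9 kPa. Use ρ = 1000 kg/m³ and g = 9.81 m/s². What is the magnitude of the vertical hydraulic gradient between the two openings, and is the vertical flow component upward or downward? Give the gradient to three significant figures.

|i_v| ≈ 0.308; vertical flow is downward

Total head at well B: h = 233.80 m (water level in the standpipe).
Pressure head at well A: ψ = P/(ρg) = 156.9×1000 / (1000 × 9.81) = 15.99 m.
Total head at well A: h = z + ψ = 216.16 + 15.99 = 232.15 m.
Δh = h(well B) − h(well A) = 233.80 − 232.15 = 1.65 m.
Vertical separation Δz = 221.51 − 216.16 = 5.35 m.
|i_v| = |Δh| / Δz = 1.65 / 5.35 = 0.308.
Head is higher in the shallow piezometer, so vertical flow is downward (recharge condition).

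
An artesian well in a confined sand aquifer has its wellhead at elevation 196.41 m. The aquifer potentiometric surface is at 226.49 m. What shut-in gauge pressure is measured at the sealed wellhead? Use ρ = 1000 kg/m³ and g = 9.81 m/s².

P ≈ 295 kPa

Head above the cap: Δh = 226.49 − 196.41 = 30.08 m.
P = ρgΔh = 1000 × 9.81 × 30.08 = 295085 Pa ≈ 295 kPa.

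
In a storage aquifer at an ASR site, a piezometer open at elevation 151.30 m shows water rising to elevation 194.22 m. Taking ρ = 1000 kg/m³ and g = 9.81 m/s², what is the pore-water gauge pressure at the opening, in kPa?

Pressure head ψ = h − z = 194.22 − 151.30 = 42.92 m.
P = ρgψ = 1000 × 9.81 × 42.92 = 421045 Pa ≈ 421 kPa.

P ≈ 421 kPa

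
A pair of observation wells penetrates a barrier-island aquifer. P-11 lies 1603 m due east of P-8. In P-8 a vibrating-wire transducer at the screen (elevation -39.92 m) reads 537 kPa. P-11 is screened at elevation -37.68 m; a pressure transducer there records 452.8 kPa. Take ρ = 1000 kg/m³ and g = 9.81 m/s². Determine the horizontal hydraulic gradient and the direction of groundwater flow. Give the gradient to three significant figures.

i ≈ 0.00396; groundwater flows toward the east

Pressure head at P-8: ψ = P/(ρg) = 537×1000 / (1000 × 9.81) = 54.74 m.
Total head at P-8: h = z + ψ = -39.92 + 54.74 = 14.82 m.
Pressure head at P-11: ψ = P/(ρg) = 452.8×1000 / (1000 × 9.81) = 46.16 m.
Total head at P-11: h = z + ψ = -37.68 + 46.16 = 8.48 m.
Head difference: h(P-8) − h(P-11) = 14.82 − 8.48 = 6.34 m.
Hydraulic gradient: i = |Δh| / L = 6.34 / 1603 = 0.00396.
Flow is from higher to lower head: from P-8 toward P-11, i.e. toward the east.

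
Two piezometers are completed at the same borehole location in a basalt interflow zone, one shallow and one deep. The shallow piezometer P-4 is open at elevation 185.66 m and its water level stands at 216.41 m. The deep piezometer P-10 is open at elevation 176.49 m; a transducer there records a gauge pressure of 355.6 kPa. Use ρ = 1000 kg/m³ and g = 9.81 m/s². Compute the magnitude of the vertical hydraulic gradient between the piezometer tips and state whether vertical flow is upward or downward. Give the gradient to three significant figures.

Total head at P-4: h = 216.41 m (water level in the standpipe).
Pressure head at P-10: ψ = P/(ρg) = 355.6×1000 / (1000 × 9.81) = 36.25 m.
Total head at P-10: h = z + ψ = 176.49 + 36.25 = 212.74 m.
Δh = h(P-4) − h(P-10) = 216.41 − 212.74 = 3.67 m.
Vertical separation Δz = 185.66 − 176.49 = 9.17 m.
|i_v| = |Δh| / Δz = 3.67 / 9.17 = 0.400.
Head is higher in the shallow piezometer, so vertical flow is downward (recharge condition).

|i_v| ≈ 0.400; vertical flow is downward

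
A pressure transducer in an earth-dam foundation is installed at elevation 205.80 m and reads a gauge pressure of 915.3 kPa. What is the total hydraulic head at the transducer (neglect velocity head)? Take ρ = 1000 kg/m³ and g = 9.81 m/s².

h ≈ 299.10 m

ψ = P/(ρg) = 915.3×1000 / (1000 × 9.81) = 93.30 m.
h = z + ψ = 205.80 + 93.30 = 299.10 m.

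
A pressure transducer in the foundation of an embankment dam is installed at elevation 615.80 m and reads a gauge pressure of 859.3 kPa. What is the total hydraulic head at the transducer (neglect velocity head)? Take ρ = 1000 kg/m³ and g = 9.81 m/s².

ψ = P/(ρg) = 859.3×1000 / (1000 × 9.81) = 87.59 m.
h = z + ψ = 615.80 + 87.59 = 703.39 m.

h ≈ 703.39 m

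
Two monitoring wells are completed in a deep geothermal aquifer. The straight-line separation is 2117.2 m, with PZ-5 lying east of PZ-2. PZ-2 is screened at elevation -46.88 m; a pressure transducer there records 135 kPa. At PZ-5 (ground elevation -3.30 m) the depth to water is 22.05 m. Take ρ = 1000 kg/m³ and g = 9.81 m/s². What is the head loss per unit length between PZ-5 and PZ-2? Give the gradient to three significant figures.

Pressure head at PZ-2: ψ = P/(ρg) = 135×1000 / (1000 × 9.81) = 13.76 m.
Total head at PZ-2: h = z + ψ = -46.88 + 13.76 = -33.12 m.
Total head at PZ-5: h = -3.30 − 22.05 = -25.35 m.
Head difference: h(PZ-2) − h(PZ-5) = -33.12 − (-25.35) = -7.77 m.
Hydraulic gradient: i = |Δh| / L = 7.77 / 2117.2 = 0.00367.

i ≈ 0.00367 m/m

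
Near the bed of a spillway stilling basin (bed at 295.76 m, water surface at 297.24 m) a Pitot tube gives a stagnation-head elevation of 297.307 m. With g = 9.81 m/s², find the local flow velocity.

v ≈ 1.15 m/s

Near the bed, under hydrostatic conditions, the piezometric head (z + ψ) equals the free-surface elevation, 297.24 m.
Velocity head = total − piezometric = 297.307 − 297.24 = 0.067 m.
v = √(2g·h_v) = √(2 × 9.81 × 0.067) = 1.15 m/s.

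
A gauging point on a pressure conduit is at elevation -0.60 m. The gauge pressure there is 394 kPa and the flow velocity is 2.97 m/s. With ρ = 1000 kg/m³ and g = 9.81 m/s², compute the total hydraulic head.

Pressure head ψ = P/(ρg) = 394×1000 / (1000 × 9.81) = 40.16 m.
Velocity head = v²/(2g) = 2.97² / (2 × 9.81) = 0.450 m.
h = z + ψ + v²/(2g) = -0.60 + 40.16 + 0.450 = 40.01 m.

h ≈ 40.01 m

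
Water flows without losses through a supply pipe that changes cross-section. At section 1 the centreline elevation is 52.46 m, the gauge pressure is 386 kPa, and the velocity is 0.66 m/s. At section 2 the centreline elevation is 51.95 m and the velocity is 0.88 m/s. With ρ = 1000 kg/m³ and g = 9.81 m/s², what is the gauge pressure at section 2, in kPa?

Pressure head at 1: ψ₁ = P₁/(ρg) = 386×1000 / (1000 × 9.81) = 39.35 m.
Velocity heads: v₁²/2g = 0.66²/19.62 = 0.022 m; v₂²/2g = 0.88²/19.62 = 0.039 m.
Total head H = z₁ + ψ₁ + v₁²/2g = 52.46 + 39.35 + 0.022 = 91.83 m.
ψ₂ = H − z₂ − v₂²/2g = 91.83 − 51.95 − 0.039 = 39.84 m.
P₂ = ρgψ₂ = 1000 × 9.81 × 39.84 ≈ 391 kPa.

P₂ ≈ 391 kPa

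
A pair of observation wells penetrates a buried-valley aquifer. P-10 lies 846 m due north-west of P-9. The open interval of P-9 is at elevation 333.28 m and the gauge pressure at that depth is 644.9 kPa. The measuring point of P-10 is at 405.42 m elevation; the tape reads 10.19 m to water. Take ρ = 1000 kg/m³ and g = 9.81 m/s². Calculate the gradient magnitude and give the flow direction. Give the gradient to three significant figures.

Pressure head at P-9: ψ = P/(ρg) = 644.9×1000 / (1000 × 9.81) = 65.74 m.
Total head at P-9: h = z + ψ = 333.28 + 65.74 = 399.02 m.
Total head at P-10: h = 405.42 − 10.19 = 395.23 m.
Head difference: h(P-9) − h(P-10) = 399.02 − 395.23 = 3.79 m.
Hydraulic gradient: i = |Δh| / L = 3.79 / 846 = 0.00448.
Flow is from higher to lower head: from P-9 toward P-10, i.e. toward the north-west.

i ≈ 0.00448; groundwater flows toward the north-west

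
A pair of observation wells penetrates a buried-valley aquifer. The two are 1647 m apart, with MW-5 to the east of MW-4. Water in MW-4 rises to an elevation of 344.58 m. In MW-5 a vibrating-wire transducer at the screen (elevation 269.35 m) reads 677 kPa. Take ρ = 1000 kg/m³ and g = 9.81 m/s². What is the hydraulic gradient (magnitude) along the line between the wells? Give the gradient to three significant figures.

Total head at MW-4: h = 344.58 m (water level in the piezometer is the total head).
Pressure head at MW-5: ψ = P/(ρg) = 677×1000 / (1000 × 9.81) = 69.01 m.
Total head at MW-5: h = z + ψ = 269.35 + 69.01 = 338.36 m.
Head difference: h(MW-4) − h(MW-5) = 344.58 − 338.36 = 6.22 m.
Hydraulic gradient: i = |Δh| / L = 6.22 / 1647 = 0.00378.

i ≈ 0.00378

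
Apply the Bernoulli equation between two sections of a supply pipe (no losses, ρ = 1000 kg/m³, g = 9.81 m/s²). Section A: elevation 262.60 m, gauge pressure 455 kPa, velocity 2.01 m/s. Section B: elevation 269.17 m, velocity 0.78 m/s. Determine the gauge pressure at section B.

Pressure head at A: ψ₁ = P₁/(ρg) = 455×1000 / (1000 × 9.81) = 46.38 m.
Velocity heads: v₁²/2g = 2.01²/19.62 = 0.206 m; v₂²/2g = 0.78²/19.62 = 0.031 m.
Total head H = z₁ + ψ₁ + v₁²/2g = 262.60 + 46.38 + 0.206 = 309.19 m.
ψ₂ = H − z₂ − v₂²/2g = 309.19 − 269.17 − 0.031 = 39.99 m.
P₂ = ρgψ₂ = 1000 × 9.81 × 39.99 ≈ 392 kPa.

P₂ ≈ 392 kPa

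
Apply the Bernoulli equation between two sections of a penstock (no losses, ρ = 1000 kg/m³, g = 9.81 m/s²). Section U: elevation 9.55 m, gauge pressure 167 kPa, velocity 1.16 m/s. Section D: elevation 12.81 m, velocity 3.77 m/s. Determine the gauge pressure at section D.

P₂ ≈ 129 kPa

Pressure head at U: ψ₁ = P₁/(ρg) = 167×1000 / (1000 × 9.81) = 17.02 m.
Velocity heads: v₁²/2g = 1.16²/19.62 = 0.069 m; v₂²/2g = 3.77²/19.62 = 0.724 m.
Total head H = z₁ + ψ₁ + v₁²/2g = 9.55 + 17.02 + 0.069 = 26.64 m.
ψ₂ = H − z₂ − v₂²/2g = 26.64 − 12.81 − 0.724 = 13.11 m.
P₂ = ρgψ₂ = 1000 × 9.81 × 13.11 ≈ 129 kPa.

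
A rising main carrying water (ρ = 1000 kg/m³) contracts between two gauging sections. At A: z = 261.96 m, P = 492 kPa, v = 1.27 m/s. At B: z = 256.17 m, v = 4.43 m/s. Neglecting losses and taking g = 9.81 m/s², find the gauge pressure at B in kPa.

Pressure head at A: ψ₁ = P₁/(ρg) = 492×1000 / (1000 × 9.81) = 50.15 m.
Velocity heads: v₁²/2g = 1.27²/19.62 = 0.082 m; v₂²/2g = 4.43²/19.62 = 1.000 m.
Total head H = z₁ + ψ₁ + v₁²/2g = 261.96 + 50.15 + 0.082 = 312.19 m.
ψ₂ = H − z₂ − v₂²/2g = 312.19 − 256.17 − 1.000 = 55.02 m.
P₂ = ρgψ₂ = 1000 × 9.81 × 55.02 ≈ 540 kPa.

P₂ ≈ 540 kPa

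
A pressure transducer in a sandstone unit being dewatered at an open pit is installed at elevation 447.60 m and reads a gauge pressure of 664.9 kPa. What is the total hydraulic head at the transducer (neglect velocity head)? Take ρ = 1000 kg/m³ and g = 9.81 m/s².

h ≈ 515.38 m

ψ = P/(ρg) = 664.9×1000 / (1000 × 9.81) = 67.78 m.
h = z + ψ = 447.60 + 67.78 = 515.38 m.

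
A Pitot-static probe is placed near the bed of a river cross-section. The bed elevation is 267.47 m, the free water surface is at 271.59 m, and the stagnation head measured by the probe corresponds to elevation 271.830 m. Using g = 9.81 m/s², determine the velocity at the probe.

Near the bed, under hydrostatic conditions, the piezometric head (z + ψ) equals the free-surface elevation, 271.59 m.
Velocity head = total − piezometric = 271.830 − 271.59 = 0.240 m.
v = √(2g·h_v) = √(2 × 9.81 × 0.240) = 2.17 m/s.

v ≈ 2.17 m/s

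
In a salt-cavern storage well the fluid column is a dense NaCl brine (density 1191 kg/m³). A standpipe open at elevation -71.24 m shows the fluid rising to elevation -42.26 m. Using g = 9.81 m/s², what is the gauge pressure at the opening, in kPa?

P ≈ 339 kPa

Pressure head ψ = h − z = -42.26 − (-71.24) = 28.98 m.
P = ρgψ = 1191 × 9.81 × 28.98 = 338594 Pa ≈ 339 kPa.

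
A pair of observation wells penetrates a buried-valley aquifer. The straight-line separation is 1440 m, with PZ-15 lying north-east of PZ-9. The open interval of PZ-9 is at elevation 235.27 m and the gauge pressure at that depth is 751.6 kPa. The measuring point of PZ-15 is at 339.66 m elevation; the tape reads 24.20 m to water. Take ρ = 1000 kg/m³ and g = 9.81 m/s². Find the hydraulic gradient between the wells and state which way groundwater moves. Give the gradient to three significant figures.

i ≈ 0.00248; groundwater flows toward the south-west

Pressure head at PZ-9: ψ = P/(ρg) = 751.6×1000 / (1000 × 9.81) = 76.62 m.
Total head at PZ-9: h = z + ψ = 235.27 + 76.62 = 311.89 m.
Total head at PZ-15: h = 339.66 − 24.20 = 315.46 m.
Head difference: h(PZ-9) − h(PZ-15) = 311.89 − 315.46 = -3.57 m.
Hydraulic gradient: i = |Δh| / L = 3.57 / 1440 = 0.00248.
Flow is from higher to lower head: from PZ-15 toward PZ-9, i.e. toward the south-west.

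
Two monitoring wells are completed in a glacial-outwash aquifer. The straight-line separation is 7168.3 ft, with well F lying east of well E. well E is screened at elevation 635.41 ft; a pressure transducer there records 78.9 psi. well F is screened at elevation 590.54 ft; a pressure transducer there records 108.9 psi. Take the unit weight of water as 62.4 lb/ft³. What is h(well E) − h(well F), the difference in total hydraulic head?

Pressure head at well E: ψ = 144·P/γ = 144 × 78.9 / 62.4 = 182.08 ft.
Total head at well E: h = z + ψ = 635.41 + 182.08 = 817.49 ft.
Pressure head at well F: ψ = 144·P/γ = 144 × 108.9 / 62.4 = 251.31 ft.
Total head at well F: h = z + ψ = 590.54 + 251.31 = 841.85 ft.
Head difference: h(well E) − h(well F) = 817.49 − 841.85 = -24.36 ft.

Δh ≈ -24.36 ft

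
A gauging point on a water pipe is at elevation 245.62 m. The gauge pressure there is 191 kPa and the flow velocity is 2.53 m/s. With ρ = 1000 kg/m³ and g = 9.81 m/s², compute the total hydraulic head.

Pressure head ψ = P/(ρg) = 191×1000 / (1000 × 9.81) = 19.47 m.
Velocity head = v²/(2g) = 2.53² / (2 × 9.81) = 0.326 m.
h = z + ψ + v²/(2g) = 245.62 + 19.47 + 0.326 = 265.42 m.

h ≈ 265.42 m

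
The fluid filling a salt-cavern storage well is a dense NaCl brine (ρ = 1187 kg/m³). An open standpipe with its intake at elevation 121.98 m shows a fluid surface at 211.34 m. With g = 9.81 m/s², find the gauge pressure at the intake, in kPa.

Pressure head ψ = h − z = 211.34 − 121.98 = 89.36 m.
P = ρgψ = 1187 × 9.81 × 89.36 = 1040550 Pa ≈ 1040 kPa.

P ≈ 1040 kPa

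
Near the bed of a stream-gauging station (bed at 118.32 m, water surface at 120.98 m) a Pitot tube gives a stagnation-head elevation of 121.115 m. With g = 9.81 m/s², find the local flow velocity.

Near the bed, under hydrostatic conditions, the piezometric head (z + ψ) equals the free-surface elevation, 120.98 m.
Velocity head = total − piezometric = 121.115 − 120.98 = 0.135 m.
v = √(2g·h_v) = √(2 × 9.81 × 0.135) = 1.63 m/s.

v ≈ 1.63 m/s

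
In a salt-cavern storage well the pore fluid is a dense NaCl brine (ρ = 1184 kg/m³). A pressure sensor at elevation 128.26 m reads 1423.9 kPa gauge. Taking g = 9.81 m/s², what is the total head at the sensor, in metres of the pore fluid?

h ≈ 250.85 m

ψ = P/(ρg) = 1423.9×1000 / (1184 × 9.81) = 122.59 m.
h = z + ψ = 128.26 + 122.59 = 250.85 m.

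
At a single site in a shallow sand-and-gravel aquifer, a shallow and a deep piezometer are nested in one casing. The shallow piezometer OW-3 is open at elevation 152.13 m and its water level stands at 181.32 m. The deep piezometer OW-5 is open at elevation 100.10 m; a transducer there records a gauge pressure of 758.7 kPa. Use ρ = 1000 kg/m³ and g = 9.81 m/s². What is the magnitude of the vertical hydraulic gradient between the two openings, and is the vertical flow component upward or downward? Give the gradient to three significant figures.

Total head at OW-3: h = 181.32 m (water level in the standpipe).
Pressure head at OW-5: ψ = P/(ρg) = 758.7×1000 / (1000 × 9.81) = 77.34 m.
Total head at OW-5: h = z + ψ = 100.10 + 77.34 = 177.44 m.
Δh = h(OW-3) − h(OW-5) = 181.32 − 177.44 = 3.88 m.
Vertical separation Δz = 152.13 − 100.10 = 52.03 m.
|i_v| = |Δh| / Δz = 3.88 / 52.03 = 0.0746.
Head is higher in the shallow piezometer, so vertical flow is downward (recharge condition).

|i_v| ≈ 0.0746; vertical flow is downward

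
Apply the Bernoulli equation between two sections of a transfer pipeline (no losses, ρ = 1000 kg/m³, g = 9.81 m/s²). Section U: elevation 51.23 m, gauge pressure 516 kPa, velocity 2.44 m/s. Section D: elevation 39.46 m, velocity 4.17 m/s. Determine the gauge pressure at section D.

Pressure head at U: ψ₁ = P₁/(ρg) = 516×1000 / (1000 × 9.81) = 52.60 m.
Velocity heads: v₁²/2g = 2.44²/19.62 = 0.303 m; v₂²/2g = 4.17²/19.62 = 0.886 m.
Total head H = z₁ + ψ₁ + v₁²/2g = 51.23 + 52.60 + 0.303 = 104.13 m.
ψ₂ = H − z₂ − v₂²/2g = 104.13 − 39.46 − 0.886 = 63.78 m.
P₂ = ρgψ₂ = 1000 × 9.81 × 63.78 ≈ 626 kPa.

P₂ ≈ 626 kPa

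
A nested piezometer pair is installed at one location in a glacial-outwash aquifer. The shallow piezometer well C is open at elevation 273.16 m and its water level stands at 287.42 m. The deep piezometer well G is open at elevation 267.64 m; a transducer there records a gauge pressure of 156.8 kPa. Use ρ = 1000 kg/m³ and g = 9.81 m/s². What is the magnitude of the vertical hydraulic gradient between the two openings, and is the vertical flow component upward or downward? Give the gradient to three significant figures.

|i_v| ≈ 0.688; vertical flow is downward

Total head at well C: h = 287.42 m (water level in the standpipe).
Pressure head at well G: ψ = P/(ρg) = 156.8×1000 / (1000 × 9.81) = 15.98 m.
Total head at well G: h = z + ψ = 267.64 + 15.98 = 283.62 m.
Δh = h(well C) − h(well G) = 287.42 − 283.62 = 3.80 m.
Vertical separation Δz = 273.16 − 267.64 = 5.52 m.
|i_v| = |Δh| / Δz = 3.80 / 5.52 = 0.688.
Head is higher in the shallow piezometer, so vertical flow is downward (recharge condition).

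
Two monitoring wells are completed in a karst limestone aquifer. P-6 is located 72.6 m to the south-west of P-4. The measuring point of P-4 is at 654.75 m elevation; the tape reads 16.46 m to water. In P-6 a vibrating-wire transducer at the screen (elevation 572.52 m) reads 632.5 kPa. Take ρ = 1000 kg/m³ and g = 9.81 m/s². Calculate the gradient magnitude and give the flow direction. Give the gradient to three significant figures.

i ≈ 0.0178; groundwater flows toward the south-west

Total head at P-4: h = 654.75 − 16.46 = 638.29 m.
Pressure head at P-6: ψ = P/(ρg) = 632.5×1000 / (1000 × 9.81) = 64.48 m.
Total head at P-6: h = z + ψ = 572.52 + 64.48 = 637.00 m.
Head difference: h(P-4) − h(P-6) = 638.29 − 637.00 = 1.29 m.
Hydraulic gradient: i = |Δh| / L = 1.29 / 72.6 = 0.0178.
Flow is from higher to lower head: from P-4 toward P-6, i.e. toward the south-west.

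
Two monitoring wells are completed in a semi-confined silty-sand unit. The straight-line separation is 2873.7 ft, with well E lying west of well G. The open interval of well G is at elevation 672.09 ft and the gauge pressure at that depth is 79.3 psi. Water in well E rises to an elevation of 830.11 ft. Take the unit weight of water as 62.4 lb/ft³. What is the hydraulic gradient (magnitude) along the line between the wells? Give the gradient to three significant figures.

i ≈ 0.00869

Pressure head at well G: ψ = 144·P/γ = 144 × 79.3 / 62.4 = 183.00 ft.
Total head at well G: h = z + ψ = 672.09 + 183.00 = 855.09 ft.
Total head at well E: h = 830.11 ft (water level in the piezometer is the total head).
Head difference: h(well G) − h(well E) = 855.09 − 830.11 = 24.98 ft.
Hydraulic gradient: i = |Δh| / L = 24.98 / 2873.7 = 0.00869.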